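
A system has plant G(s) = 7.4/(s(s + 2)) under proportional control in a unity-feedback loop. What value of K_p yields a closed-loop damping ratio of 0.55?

K_p = 0.447

Closed-loop characteristic equation: s² + 2s + K_p·7.4 = 0.
So ω_n = √(7.4K_p) and 2ζω_n = 2, giving ζ = 2/(2√(7.4K_p)).
Setting ζ = 0.55: √(7.4K_p) = 2/(2·0.55) = 1.818, so K_p = 3.306/7.4 = 0.447.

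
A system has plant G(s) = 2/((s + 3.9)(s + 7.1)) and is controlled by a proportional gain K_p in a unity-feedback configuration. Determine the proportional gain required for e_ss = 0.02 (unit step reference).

K_p = 678

The loop is type 0, so e_ss(step) = 1/(1 + K_pos) with K_pos = K_p·G(0).
G(0) = 0.07223. Require 1/(1 + K_p·0.07223) = 0.02, so 1 + 0.07223·K_p = 50.
K_p = (50 − 1)/0.07223 = 678.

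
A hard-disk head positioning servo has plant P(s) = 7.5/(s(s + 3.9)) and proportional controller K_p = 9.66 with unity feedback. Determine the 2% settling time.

T_s ≈ 2.05 s

Closed-loop characteristic equation: s² + 3.9s + 72.45 = 0, so ω_n = 8.512 rad/s and ζ = 3.9/(2·8.512) = 0.2291.
2% settling time T_s ≈ 4/(ζω_n) = 4/1.95 = 2.05 s.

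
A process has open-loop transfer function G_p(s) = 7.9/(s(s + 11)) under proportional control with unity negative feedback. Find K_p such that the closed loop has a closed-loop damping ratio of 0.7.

Closed-loop characteristic equation: s² + 11s + K_p·7.9 = 0.
So ω_n = √(7.9K_p) and 2ζω_n = 11, giving ζ = 11/(2√(7.9K_p)).
Setting ζ = 0.7: √(7.9K_p) = 11/(2·0.7) = 7.857, so K_p = 61.73/7.9 = 7.81.

K_p = 7.81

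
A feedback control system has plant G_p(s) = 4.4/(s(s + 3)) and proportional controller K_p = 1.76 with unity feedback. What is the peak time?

From 1 + K_pG_p(s) = 0: s² + 3s + 7.744 = 0 ⇒ ω_n = 2.783, ζ = 0.539.
Damped frequency ω_d = ω_n√(1−ζ²) = 2.344 rad/s, so peak time T_p = π/ω_d = 1.34 s.

T_p = 1.34 s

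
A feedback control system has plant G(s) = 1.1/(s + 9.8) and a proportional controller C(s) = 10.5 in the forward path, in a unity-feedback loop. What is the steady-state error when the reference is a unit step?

The loop is type 0. Static position error constant K_pos = C(0)·G(0) = 10.5·0.1122 = 1.179.
Steady-state error to a unit step: e_ss = 1/(1+K_pos) = 1/2.179 = 0.459.

0.459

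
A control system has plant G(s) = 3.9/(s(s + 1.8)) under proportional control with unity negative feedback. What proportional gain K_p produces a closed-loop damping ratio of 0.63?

Closed-loop characteristic equation: s² + 1.8s + K_p·3.9 = 0.
So ω_n = √(3.9K_p) and 2ζω_n = 1.8, giving ζ = 1.8/(2√(3.9K_p)).
Setting ζ = 0.63: √(3.9K_p) = 1.8/(2·0.63) = 1.429, so K_p = 2.041/3.9 = 0.523.

K_p = 0.523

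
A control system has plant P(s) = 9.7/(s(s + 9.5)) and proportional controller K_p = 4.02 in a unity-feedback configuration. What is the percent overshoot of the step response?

The closed-loop denominator s² + 9.5s + 38.99 gives ω_n = √38.99 = 6.245 and ζ = 9.5/(2ω_n) = 0.7607.
%OS = 100·exp(−πζ/√(1−ζ²)) = 100·exp(−π·0.7607/√0.4214) = 2.52%.

2.52%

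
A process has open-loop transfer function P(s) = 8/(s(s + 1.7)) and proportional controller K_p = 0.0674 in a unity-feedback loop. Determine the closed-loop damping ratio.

ζ = 1.16

With unity feedback the closed-loop characteristic equation is s² + 1.7s + 0.0674·8 = s² + 1.7s + 0.5392 = 0.
Matching s² + 2ζω_n s + ω_n²: ω_n = √0.5392 = 0.7343 rad/s and 2ζω_n = 1.7, so ζ = 1.7/(2·0.7343) = 1.16.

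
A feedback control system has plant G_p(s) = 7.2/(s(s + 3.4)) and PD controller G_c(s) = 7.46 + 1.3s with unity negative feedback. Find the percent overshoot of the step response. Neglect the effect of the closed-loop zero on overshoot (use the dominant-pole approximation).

0.386%

Forward path: (7.46 + 1.3s)·7.2/(s(s+3.4)). The closed-loop characteristic equation is s² + (3.4 + 7.2·1.3)s + 7.2·7.46 = 0.
That is s² + 12.76s + 53.71 = 0, so ω_n = 7.329 rad/s and ζ = 12.76/(2·7.329) = 0.8705.
%OS = 100·exp(−πζ/√(1−ζ²)) = 0.386%.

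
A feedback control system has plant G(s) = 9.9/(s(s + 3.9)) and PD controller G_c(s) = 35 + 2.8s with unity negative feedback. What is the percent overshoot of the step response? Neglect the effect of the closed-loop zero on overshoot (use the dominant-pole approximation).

0.638%

Forward path: (35 + 2.8s)·9.9/(s(s+3.9)). The closed-loop characteristic equation is s² + (3.9 + 9.9·2.8)s + 9.9·35 = 0.
That is s² + 31.62s + 346.5 = 0, so ω_n = 18.61 rad/s and ζ = 31.62/(2·18.61) = 0.8493.
%OS = 100·exp(−πζ/√(1−ζ²)) = 0.638%.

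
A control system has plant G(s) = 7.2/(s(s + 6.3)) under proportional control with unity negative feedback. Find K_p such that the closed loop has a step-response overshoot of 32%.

K_p = 11.9

From %OS = 100·exp(−πζ/√(1−ζ²)) = 32%, ζ = −ln(0.32)/√(π²+ln²(0.32)) = 0.341.
Characteristic equation s² + 6.3s + 7.2K_p = 0 gives ζ = 6.3/(2√(7.2K_p)).
Setting ζ = 0.341: √(7.2K_p) = 6.3/(2·0.341) = 9.239, so K_p = 85.35/7.2 = 11.9.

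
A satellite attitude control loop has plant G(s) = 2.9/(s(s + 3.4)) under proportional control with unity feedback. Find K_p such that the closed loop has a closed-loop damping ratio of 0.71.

Closed-loop characteristic equation: s² + 3.4s + K_p·2.9 = 0.
So ω_n = √(2.9K_p) and 2ζω_n = 3.4, giving ζ = 3.4/(2√(2.9K_p)).
Setting ζ = 0.71: √(2.9K_p) = 3.4/(2·0.71) = 2.394, so K_p = 5.733/2.9 = 1.98.

K_p = 1.98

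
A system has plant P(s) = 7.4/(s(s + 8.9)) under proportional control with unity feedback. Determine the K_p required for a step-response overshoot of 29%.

K_p = 19.9

From %OS = 100·exp(−πζ/√(1−ζ²)) = 29%, ζ = −ln(0.29)/√(π²+ln²(0.29)) = 0.3666.
Characteristic equation s² + 8.9s + 7.4K_p = 0 gives ζ = 8.9/(2√(7.4K_p)).
Setting ζ = 0.3666: √(7.4K_p) = 8.9/(2·0.3666) = 12.14, so K_p = 147.3/7.4 = 19.9.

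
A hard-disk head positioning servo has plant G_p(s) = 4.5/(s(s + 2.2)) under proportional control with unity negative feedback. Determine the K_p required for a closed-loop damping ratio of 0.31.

Closed-loop characteristic equation: s² + 2.2s + K_p·4.5 = 0.
So ω_n = √(4.5K_p) and 2ζω_n = 2.2, giving ζ = 2.2/(2√(4.5K_p)).
Setting ζ = 0.31: √(4.5K_p) = 2.2/(2·0.31) = 3.548, so K_p = 12.59/4.5 = 2.8.

K_p = 2.8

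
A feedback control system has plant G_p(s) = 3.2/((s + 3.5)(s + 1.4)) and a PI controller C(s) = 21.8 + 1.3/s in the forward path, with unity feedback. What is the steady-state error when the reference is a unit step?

The open loop C(s)G_p(s) has a pole at the origin (type 1), so the static position error constant is infinite and e_ss = 1/(1+∞) = 0.

0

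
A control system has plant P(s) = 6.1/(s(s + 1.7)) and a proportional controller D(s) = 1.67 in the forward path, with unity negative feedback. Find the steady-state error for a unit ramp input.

The loop has one pole at the origin (type 1). Velocity error constant K_v = lim_{s→0} s·D(s)P(s) = 1.67·6.1/1.7 = 5.992.
Steady-state error to a unit ramp: e_ss = 1/K_v = 0.167.

0.167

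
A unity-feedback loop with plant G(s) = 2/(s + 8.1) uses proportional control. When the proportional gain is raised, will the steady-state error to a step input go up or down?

decrease

The position error constant K_pos = K_p·G(0) grows with K_p, and e_ss = 1/(1+K_pos) falls.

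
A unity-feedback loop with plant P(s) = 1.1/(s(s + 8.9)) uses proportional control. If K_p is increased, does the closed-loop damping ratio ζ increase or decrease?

ζ = 8.9/(2√(1.1K_p)); increasing K_p raises the denominator, so ζ falls.

decrease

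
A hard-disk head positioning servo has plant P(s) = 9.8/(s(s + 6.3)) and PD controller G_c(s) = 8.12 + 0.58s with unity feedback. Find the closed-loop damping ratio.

ζ = 0.672

Forward path: (8.12 + 0.58s)·9.8/(s(s+6.3)). The closed-loop characteristic equation is s² + (6.3 + 9.8·0.58)s + 9.8·8.12 = 0.
That is s² + 11.98s + 79.58 = 0, so ω_n = 8.921 rad/s and ζ = 11.98/(2·8.921) = 0.6717.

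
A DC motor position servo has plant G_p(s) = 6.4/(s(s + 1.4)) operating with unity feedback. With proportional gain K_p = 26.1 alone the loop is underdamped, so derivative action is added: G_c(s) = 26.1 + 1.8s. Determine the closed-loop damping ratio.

ζ = 0.5

Forward path: (26.1 + 1.8s)·6.4/(s(s+1.4)). The closed-loop characteristic equation is s² + (1.4 + 6.4·1.8)s + 6.4·26.1 = 0.
That is s² + 12.92s + 167 = 0, so ω_n = 12.92 rad/s and ζ = 12.92/(2·12.92) = 0.4998.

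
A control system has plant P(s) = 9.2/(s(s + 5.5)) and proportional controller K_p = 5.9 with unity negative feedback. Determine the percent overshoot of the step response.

28.3%

The closed-loop denominator s² + 5.5s + 54.28 gives ω_n = √54.28 = 7.367 and ζ = 5.5/(2ω_n) = 0.3733.
%OS = 100·exp(−πζ/√(1−ζ²)) = 100·exp(−π·0.3733/√0.8607) = 28.3%.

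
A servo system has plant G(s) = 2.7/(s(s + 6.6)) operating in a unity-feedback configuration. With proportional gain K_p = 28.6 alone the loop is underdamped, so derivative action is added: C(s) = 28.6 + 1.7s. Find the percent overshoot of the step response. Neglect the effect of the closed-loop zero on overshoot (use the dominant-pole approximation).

Forward path: (28.6 + 1.7s)·2.7/(s(s+6.6)). The closed-loop characteristic equation is s² + (6.6 + 2.7·1.7)s + 2.7·28.6 = 0.
That is s² + 11.19s + 77.22 = 0, so ω_n = 8.787 rad/s and ζ = 11.19/(2·8.787) = 0.6367.
%OS = 100·exp(−πζ/√(1−ζ²)) = 7.47%.

7.47%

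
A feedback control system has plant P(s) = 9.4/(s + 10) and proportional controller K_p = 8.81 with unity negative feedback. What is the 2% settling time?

Closed-loop transfer function: T(s) = K_p·P(s)/(1 + K_p·P(s)) = 82.81/(s + 10 + 82.81) = 82.81/(s + 92.81).
Time constant τ = 1/92.81 = 0.01077 s, so the 2% settling time is about 4τ = 0.0431 s.

T_s ≈ 0.0431 s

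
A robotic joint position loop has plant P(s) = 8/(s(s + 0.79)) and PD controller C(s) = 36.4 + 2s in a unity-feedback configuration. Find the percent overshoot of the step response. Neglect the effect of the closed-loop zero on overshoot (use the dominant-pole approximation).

16.9%

Forward path: (36.4 + 2s)·8/(s(s+0.79)). The closed-loop characteristic equation is s² + (0.79 + 8·2)s + 8·36.4 = 0.
That is s² + 16.79s + 291.2 = 0, so ω_n = 17.06 rad/s and ζ = 16.79/(2·17.06) = 0.492.
%OS = 100·exp(−πζ/√(1−ζ²)) = 16.9%.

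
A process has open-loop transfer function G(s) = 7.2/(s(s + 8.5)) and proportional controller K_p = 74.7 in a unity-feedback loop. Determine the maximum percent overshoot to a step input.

55.7%

Closed-loop characteristic equation: s² + 8.5s + 537.8 = 0, so ω_n = 23.19 rad/s and ζ = 8.5/(2·23.19) = 0.1833.
%OS = 100·exp(−πζ/√(1−ζ²)) = 100·exp(−π·0.1833/√0.9664) = 55.7%.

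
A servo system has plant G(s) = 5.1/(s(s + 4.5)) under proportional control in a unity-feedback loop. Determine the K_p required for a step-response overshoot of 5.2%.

K_p = 2.11

From %OS = 100·exp(−πζ/√(1−ζ²)) = 5.2%, ζ = −ln(0.052)/√(π²+ln²(0.052)) = 0.6853.
Characteristic equation s² + 4.5s + 5.1K_p = 0 gives ζ = 4.5/(2√(5.1K_p)).
Setting ζ = 0.6853: √(5.1K_p) = 4.5/(2·0.6853) = 3.283, so K_p = 10.78/5.1 = 2.11.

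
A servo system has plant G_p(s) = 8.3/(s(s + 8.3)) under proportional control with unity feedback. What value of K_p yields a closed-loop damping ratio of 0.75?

K_p = 3.69

Closed-loop characteristic equation: s² + 8.3s + K_p·8.3 = 0.
So ω_n = √(8.3K_p) and 2ζω_n = 8.3, giving ζ = 8.3/(2√(8.3K_p)).
Setting ζ = 0.75: √(8.3K_p) = 8.3/(2·0.75) = 5.533, so K_p = 30.62/8.3 = 3.69.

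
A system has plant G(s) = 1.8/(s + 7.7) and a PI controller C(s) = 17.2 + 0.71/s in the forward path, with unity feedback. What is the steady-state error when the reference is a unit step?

The open loop C(s)G(s) has a pole at the origin (type 1), so the static position error constant is infinite and e_ss = 1/(1+∞) = 0.

0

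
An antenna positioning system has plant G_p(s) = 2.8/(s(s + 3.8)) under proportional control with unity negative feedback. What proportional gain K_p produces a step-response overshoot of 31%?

K_p = 10.6

From %OS = 100·exp(−πζ/√(1−ζ²)) = 31%, ζ = −ln(0.31)/√(π²+ln²(0.31)) = 0.3493.
Characteristic equation s² + 3.8s + 2.8K_p = 0 gives ζ = 3.8/(2√(2.8K_p)).
Setting ζ = 0.3493: √(2.8K_p) = 3.8/(2·0.3493) = 5.439, so K_p = 29.59/2.8 = 10.6.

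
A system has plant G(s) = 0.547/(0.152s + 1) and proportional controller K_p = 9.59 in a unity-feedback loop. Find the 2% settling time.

T_s ≈ 0.0973 s

Closed loop: T(s) = K_p·G/(1+K_p·G) = 5.246/(0.152s + 1 + 5.246), with pole at s = −(1 + 5.246)/0.152 = −41.09.
τ = 1/41.09 = 0.02434 s, so 2% settling time ≈ 4τ = 0.0973 s.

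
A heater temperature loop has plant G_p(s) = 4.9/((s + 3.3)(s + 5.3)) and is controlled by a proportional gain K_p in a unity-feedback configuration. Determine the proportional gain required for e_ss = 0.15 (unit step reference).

For a type-0 loop with proportional control, e_ss = 1/(1 + K_p·G_p(0)).
G_p(0) = 0.2802. Require 1/(1 + K_p·0.2802) = 0.15, so 1 + 0.2802·K_p = 6.667.
K_p = (6.667 − 1)/0.2802 = 20.2.

K_p = 20.2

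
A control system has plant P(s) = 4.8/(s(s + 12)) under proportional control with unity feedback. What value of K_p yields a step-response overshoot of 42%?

K_p = 106

From %OS = 100·exp(−πζ/√(1−ζ²)) = 42%, ζ = −ln(0.42)/√(π²+ln²(0.42)) = 0.2662.
Characteristic equation s² + 12s + 4.8K_p = 0 gives ζ = 12/(2√(4.8K_p)).
Setting ζ = 0.2662: √(4.8K_p) = 12/(2·0.2662) = 22.54, so K_p = 508.1/4.8 = 106.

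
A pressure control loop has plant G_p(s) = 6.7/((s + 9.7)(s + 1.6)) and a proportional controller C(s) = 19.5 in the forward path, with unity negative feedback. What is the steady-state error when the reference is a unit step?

The loop is type 0. Static position error constant K_pos = C(0)·G_p(0) = 19.5·0.4317 = 8.418.
Steady-state error to a unit step: e_ss = 1/(1+K_pos) = 1/9.418 = 0.106.

0.106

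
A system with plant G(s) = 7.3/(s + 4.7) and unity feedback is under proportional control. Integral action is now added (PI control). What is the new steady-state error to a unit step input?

0

Adding integral action puts a pole at s = 0 in the forward path, raising the system type to 1; a type-1 loop has zero steady-state error to a step.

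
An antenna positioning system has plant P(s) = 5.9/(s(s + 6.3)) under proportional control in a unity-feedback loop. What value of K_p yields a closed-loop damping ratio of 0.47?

K_p = 7.61

Closed-loop characteristic equation: s² + 6.3s + K_p·5.9 = 0.
So ω_n = √(5.9K_p) and 2ζω_n = 6.3, giving ζ = 6.3/(2√(5.9K_p)).
Setting ζ = 0.47: √(5.9K_p) = 6.3/(2·0.47) = 6.702, so K_p = 44.92/5.9 = 7.61.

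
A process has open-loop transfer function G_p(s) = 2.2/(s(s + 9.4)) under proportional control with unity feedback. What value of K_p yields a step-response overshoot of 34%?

From %OS = 100·exp(−πζ/√(1−ζ²)) = 34%, ζ = −ln(0.34)/√(π²+ln²(0.34)) = 0.3248.
Characteristic equation s² + 9.4s + 2.2K_p = 0 gives ζ = 9.4/(2√(2.2K_p)).
Setting ζ = 0.3248: √(2.2K_p) = 9.4/(2·0.3248) = 14.47, so K_p = 209.4/2.2 = 95.2.

K_p = 95.2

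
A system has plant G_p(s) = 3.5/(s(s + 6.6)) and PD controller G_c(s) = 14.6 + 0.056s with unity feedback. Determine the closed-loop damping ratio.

ζ = 0.475

Forward path: (14.6 + 0.056s)·3.5/(s(s+6.6)). The closed-loop characteristic equation is s² + (6.6 + 3.5·0.056)s + 3.5·14.6 = 0.
That is s² + 6.796s + 51.1 = 0, so ω_n = 7.148 rad/s and ζ = 6.796/(2·7.148) = 0.4753.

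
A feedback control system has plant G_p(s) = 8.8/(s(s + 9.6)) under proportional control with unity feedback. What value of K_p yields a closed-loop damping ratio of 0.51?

K_p = 10.1

Closed-loop characteristic equation: s² + 9.6s + K_p·8.8 = 0.
So ω_n = √(8.8K_p) and 2ζω_n = 9.6, giving ζ = 9.6/(2√(8.8K_p)).
Setting ζ = 0.51: √(8.8K_p) = 9.6/(2·0.51) = 9.412, so K_p = 88.58/8.8 = 10.1.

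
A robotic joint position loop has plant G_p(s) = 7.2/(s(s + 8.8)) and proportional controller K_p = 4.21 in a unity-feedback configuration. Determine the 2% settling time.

T_s ≈ 0.909 s

Closed-loop characteristic equation: s² + 8.8s + 30.31 = 0, so ω_n = 5.506 rad/s and ζ = 8.8/(2·5.506) = 0.7992.
2% settling time T_s ≈ 4/(ζω_n) = 4/4.4 = 0.909 s.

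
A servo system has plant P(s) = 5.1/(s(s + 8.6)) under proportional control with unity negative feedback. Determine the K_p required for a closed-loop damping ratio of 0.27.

Closed-loop characteristic equation: s² + 8.6s + K_p·5.1 = 0.
So ω_n = √(5.1K_p) and 2ζω_n = 8.6, giving ζ = 8.6/(2√(5.1K_p)).
Setting ζ = 0.27: √(5.1K_p) = 8.6/(2·0.27) = 15.93, so K_p = 253.6/5.1 = 49.7.

K_p = 49.7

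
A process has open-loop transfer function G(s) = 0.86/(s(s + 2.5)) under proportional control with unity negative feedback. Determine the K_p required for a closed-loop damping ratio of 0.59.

Closed-loop characteristic equation: s² + 2.5s + K_p·0.86 = 0.
So ω_n = √(0.86K_p) and 2ζω_n = 2.5, giving ζ = 2.5/(2√(0.86K_p)).
Setting ζ = 0.59: √(0.86K_p) = 2.5/(2·0.59) = 2.119, so K_p = 4.489/0.86 = 5.22.

K_p = 5.22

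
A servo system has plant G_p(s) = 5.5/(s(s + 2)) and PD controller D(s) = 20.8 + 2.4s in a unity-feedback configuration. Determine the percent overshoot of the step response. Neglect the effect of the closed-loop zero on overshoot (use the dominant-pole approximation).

Forward path: (20.8 + 2.4s)·5.5/(s(s+2)). The closed-loop characteristic equation is s² + (2 + 5.5·2.4)s + 5.5·20.8 = 0.
That is s² + 15.2s + 114.4 = 0, so ω_n = 10.7 rad/s and ζ = 15.2/(2·10.7) = 0.7106.
%OS = 100·exp(−πζ/√(1−ζ²)) = 4.19%.

4.19%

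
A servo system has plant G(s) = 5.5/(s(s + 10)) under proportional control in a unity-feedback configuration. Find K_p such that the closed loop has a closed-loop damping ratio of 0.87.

Closed-loop characteristic equation: s² + 10s + K_p·5.5 = 0.
So ω_n = √(5.5K_p) and 2ζω_n = 10, giving ζ = 10/(2√(5.5K_p)).
Setting ζ = 0.87: √(5.5K_p) = 10/(2·0.87) = 5.747, so K_p = 33.03/5.5 = 6.01.

K_p = 6.01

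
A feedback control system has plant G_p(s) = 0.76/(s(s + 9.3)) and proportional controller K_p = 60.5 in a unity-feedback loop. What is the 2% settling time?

T_s ≈ 0.86 s

The closed-loop denominator s² + 9.3s + 45.98 gives ω_n = √45.98 = 6.781 and ζ = 9.3/(2ω_n) = 0.6858.
2% settling time T_s ≈ 4/(ζω_n) = 4/4.65 = 0.86 s.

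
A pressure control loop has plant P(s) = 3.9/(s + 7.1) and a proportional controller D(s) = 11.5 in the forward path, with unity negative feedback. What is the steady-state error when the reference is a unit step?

0.137

The loop is type 0. Static position error constant K_pos = D(0)·P(0) = 11.5·0.5493 = 6.317.
Steady-state error to a unit step: e_ss = 1/(1+K_pos) = 1/7.317 = 0.137.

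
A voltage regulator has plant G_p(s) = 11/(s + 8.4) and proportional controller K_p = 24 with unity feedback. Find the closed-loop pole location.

s = -272.4

Closed-loop transfer function: T(s) = K_p·G_p(s)/(1 + K_p·G_p(s)) = 264/(s + 8.4 + 264) = 264/(s + 272.4).
The closed-loop pole is at s = −272.4.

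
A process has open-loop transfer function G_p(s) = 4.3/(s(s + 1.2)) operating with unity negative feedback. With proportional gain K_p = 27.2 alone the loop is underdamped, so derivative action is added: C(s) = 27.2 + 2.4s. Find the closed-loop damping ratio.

ζ = 0.533

Forward path: (27.2 + 2.4s)·4.3/(s(s+1.2)). The closed-loop characteristic equation is s² + (1.2 + 4.3·2.4)s + 4.3·27.2 = 0.
That is s² + 11.52s + 117 = 0, so ω_n = 10.81 rad/s and ζ = 11.52/(2·10.81) = 0.5326.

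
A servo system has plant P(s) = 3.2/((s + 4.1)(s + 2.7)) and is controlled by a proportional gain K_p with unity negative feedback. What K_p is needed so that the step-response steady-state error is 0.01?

For a type-0 loop with proportional control, e_ss = 1/(1 + K_p·P(0)).
P(0) = 0.2891. Require 1/(1 + K_p·0.2891) = 0.01, so 1 + 0.2891·K_p = 100.
K_p = (100 − 1)/0.2891 = 342.

K_p = 342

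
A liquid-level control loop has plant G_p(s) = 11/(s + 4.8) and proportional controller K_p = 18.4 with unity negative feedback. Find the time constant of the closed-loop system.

Closed-loop transfer function: T(s) = K_p·G_p(s)/(1 + K_p·G_p(s)) = 202.4/(s + 4.8 + 202.4) = 202.4/(s + 207.2).
Time constant τ = 1/207.2 = 0.00483 s.

τ = 0.00483 s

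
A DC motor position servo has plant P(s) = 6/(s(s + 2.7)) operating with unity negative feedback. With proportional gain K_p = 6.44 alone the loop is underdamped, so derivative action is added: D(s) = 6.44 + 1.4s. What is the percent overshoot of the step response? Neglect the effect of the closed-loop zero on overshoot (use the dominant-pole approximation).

Forward path: (6.44 + 1.4s)·6/(s(s+2.7)). The closed-loop characteristic equation is s² + (2.7 + 6·1.4)s + 6·6.44 = 0.
That is s² + 11.1s + 38.64 = 0, so ω_n = 6.216 rad/s and ζ = 11.1/(2·6.216) = 0.8928.
%OS = 100·exp(−πζ/√(1−ζ²)) = 0.197%.

0.197%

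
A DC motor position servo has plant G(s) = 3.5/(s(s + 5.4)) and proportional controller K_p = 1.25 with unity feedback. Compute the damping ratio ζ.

The closed-loop denominator is s(s+5.4) + 1.25·3.5 = s² + 5.4s + 4.375.
So ω_n² = 4.375 ⇒ ω_n = 2.092 rad/s, and ζ = 5.4/(2ω_n) = 1.29.

ζ = 1.29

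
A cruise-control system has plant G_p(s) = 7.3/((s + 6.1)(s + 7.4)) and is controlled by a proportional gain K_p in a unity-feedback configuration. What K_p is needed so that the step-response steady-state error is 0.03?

The loop is type 0, so e_ss(step) = 1/(1 + K_pos) with K_pos = K_p·G_p(0).
G_p(0) = 0.1617. Require 1/(1 + K_p·0.1617) = 0.03, so 1 + 0.1617·K_p = 33.33.
K_p = (33.33 − 1)/0.1617 = 200.

K_p = 200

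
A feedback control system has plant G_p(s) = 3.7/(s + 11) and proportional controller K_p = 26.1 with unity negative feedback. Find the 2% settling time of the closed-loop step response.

T_s ≈ 0.0372 s

Closed-loop transfer function: T(s) = K_p·G_p(s)/(1 + K_p·G_p(s)) = 96.57/(s + 11 + 96.57) = 96.57/(s + 107.6).
Time constant τ = 1/107.6 = 0.009296 s, so the 2% settling time is about 4τ = 0.0372 s.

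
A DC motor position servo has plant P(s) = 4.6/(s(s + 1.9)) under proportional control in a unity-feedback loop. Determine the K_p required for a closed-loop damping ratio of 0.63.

K_p = 0.494

Closed-loop characteristic equation: s² + 1.9s + K_p·4.6 = 0.
So ω_n = √(4.6K_p) and 2ζω_n = 1.9, giving ζ = 1.9/(2√(4.6K_p)).
Setting ζ = 0.63: √(4.6K_p) = 1.9/(2·0.63) = 1.508, so K_p = 2.274/4.6 = 0.494.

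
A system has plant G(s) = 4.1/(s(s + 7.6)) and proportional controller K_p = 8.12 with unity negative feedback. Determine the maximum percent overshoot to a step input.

The closed-loop denominator s² + 7.6s + 33.29 gives ω_n = √33.29 = 5.77 and ζ = 7.6/(2ω_n) = 0.6586.
%OS = 100·exp(−πζ/√(1−ζ²)) = 100·exp(−π·0.6586/√0.5663) = 6.4%.

6.4%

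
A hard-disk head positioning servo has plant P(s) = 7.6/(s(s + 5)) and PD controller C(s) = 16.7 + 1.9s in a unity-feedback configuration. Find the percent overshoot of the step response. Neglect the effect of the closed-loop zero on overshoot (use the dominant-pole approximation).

Forward path: (16.7 + 1.9s)·7.6/(s(s+5)). The closed-loop characteristic equation is s² + (5 + 7.6·1.9)s + 7.6·16.7 = 0.
That is s² + 19.44s + 126.9 = 0, so ω_n = 11.27 rad/s and ζ = 19.44/(2·11.27) = 0.8628.
%OS = 100·exp(−πζ/√(1−ζ²)) = 0.47%.

0.47%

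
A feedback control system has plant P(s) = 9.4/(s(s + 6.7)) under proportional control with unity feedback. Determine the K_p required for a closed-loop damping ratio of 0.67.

K_p = 2.66

Closed-loop characteristic equation: s² + 6.7s + K_p·9.4 = 0.
So ω_n = √(9.4K_p) and 2ζω_n = 6.7, giving ζ = 6.7/(2√(9.4K_p)).
Setting ζ = 0.67: √(9.4K_p) = 6.7/(2·0.67) = 5, so K_p = 25/9.4 = 2.66.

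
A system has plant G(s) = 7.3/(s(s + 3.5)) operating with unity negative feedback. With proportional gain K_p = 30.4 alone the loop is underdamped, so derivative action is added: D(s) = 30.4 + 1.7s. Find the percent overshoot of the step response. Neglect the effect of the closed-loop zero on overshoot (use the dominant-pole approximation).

13.7%

Forward path: (30.4 + 1.7s)·7.3/(s(s+3.5)). The closed-loop characteristic equation is s² + (3.5 + 7.3·1.7)s + 7.3·30.4 = 0.
That is s² + 15.91s + 221.9 = 0, so ω_n = 14.9 rad/s and ζ = 15.91/(2·14.9) = 0.534.
%OS = 100·exp(−πζ/√(1−ζ²)) = 13.7%.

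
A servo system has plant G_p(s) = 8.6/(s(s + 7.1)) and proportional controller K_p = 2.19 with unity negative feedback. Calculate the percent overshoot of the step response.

The closed-loop denominator s² + 7.1s + 18.83 gives ω_n = √18.83 = 4.34 and ζ = 7.1/(2ω_n) = 0.818.
%OS = 100·exp(−πζ/√(1−ζ²)) = 100·exp(−π·0.818/√0.3309) = 1.15%.

1.15%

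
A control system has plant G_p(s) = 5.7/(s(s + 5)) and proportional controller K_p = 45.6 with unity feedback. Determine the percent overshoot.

The closed-loop denominator s² + 5s + 259.9 gives ω_n = √259.9 = 16.12 and ζ = 5/(2ω_n) = 0.1551.
%OS = 100·exp(−πζ/√(1−ζ²)) = 100·exp(−π·0.1551/√0.976) = 61.1%.

61.1%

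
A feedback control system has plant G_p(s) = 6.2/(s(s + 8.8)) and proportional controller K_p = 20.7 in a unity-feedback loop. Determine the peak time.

T_p = 0.301 s

The closed-loop denominator s² + 8.8s + 128.3 gives ω_n = √128.3 = 11.33 and ζ = 8.8/(2ω_n) = 0.3884.
Damped frequency ω_d = ω_n√(1−ζ²) = 10.44 rad/s, so peak time T_p = π/ω_d = 0.301 s.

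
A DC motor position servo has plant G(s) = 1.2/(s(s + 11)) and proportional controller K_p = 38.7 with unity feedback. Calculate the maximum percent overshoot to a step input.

1.36%

The closed-loop denominator s² + 11s + 46.44 gives ω_n = √46.44 = 6.815 and ζ = 11/(2ω_n) = 0.8071.
%OS = 100·exp(−πζ/√(1−ζ²)) = 100·exp(−π·0.8071/√0.3486) = 1.36%.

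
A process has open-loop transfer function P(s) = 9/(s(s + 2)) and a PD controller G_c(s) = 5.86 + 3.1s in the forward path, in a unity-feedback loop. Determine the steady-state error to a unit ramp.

The loop has one pole at the origin (type 1). Velocity error constant K_v = lim_{s→0} s·G_c(s)P(s) = 5.86·9/2 = 26.37.
Steady-state error to a unit ramp: e_ss = 1/K_v = 0.0379.

0.0379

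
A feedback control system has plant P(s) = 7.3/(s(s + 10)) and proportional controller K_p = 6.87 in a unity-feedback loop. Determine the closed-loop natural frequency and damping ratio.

ω_n = 7.08 rad/s, ζ = 0.706

With unity feedback the closed-loop characteristic equation is s² + 10s + 6.87·7.3 = s² + 10s + 50.15 = 0.
So ω_n² = 50.15 ⇒ ω_n = 7.082 rad/s, and ζ = 10/(2ω_n) = 0.706.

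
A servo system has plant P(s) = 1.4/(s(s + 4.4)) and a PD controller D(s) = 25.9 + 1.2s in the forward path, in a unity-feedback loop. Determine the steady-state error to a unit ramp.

0.121

The loop has one pole at the origin (type 1). Velocity error constant K_v = lim_{s→0} s·D(s)P(s) = 25.9·1.4/4.4 = 8.241.
Steady-state error to a unit ramp: e_ss = 1/K_v = 0.121.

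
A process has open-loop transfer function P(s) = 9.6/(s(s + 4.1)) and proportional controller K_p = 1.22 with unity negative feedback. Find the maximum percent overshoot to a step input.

9.54%

Closed-loop characteristic equation: s² + 4.1s + 11.71 = 0, so ω_n = 3.422 rad/s and ζ = 4.1/(2·3.422) = 0.599.
%OS = 100·exp(−πζ/√(1−ζ²)) = 100·exp(−π·0.599/√0.6412) = 9.54%.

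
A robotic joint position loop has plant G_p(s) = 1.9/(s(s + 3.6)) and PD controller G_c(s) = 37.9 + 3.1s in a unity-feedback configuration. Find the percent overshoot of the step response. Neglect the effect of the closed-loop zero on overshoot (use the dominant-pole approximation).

Forward path: (37.9 + 3.1s)·1.9/(s(s+3.6)). The closed-loop characteristic equation is s² + (3.6 + 1.9·3.1)s + 1.9·37.9 = 0.
That is s² + 9.49s + 72.01 = 0, so ω_n = 8.486 rad/s and ζ = 9.49/(2·8.486) = 0.5592.
%OS = 100·exp(−πζ/√(1−ζ²)) = 12%.

12%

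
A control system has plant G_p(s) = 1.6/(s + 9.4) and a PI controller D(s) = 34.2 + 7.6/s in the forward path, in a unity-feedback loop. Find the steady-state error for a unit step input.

The open loop D(s)G_p(s) has a pole at the origin (type 1), so the static position error constant is infinite and e_ss = 1/(1+∞) = 0.

0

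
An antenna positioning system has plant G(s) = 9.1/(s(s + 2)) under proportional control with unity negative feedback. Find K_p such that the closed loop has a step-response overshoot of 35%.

From %OS = 100·exp(−πζ/√(1−ζ²)) = 35%, ζ = −ln(0.35)/√(π²+ln²(0.35)) = 0.3169.
Characteristic equation s² + 2s + 9.1K_p = 0 gives ζ = 2/(2√(9.1K_p)).
Setting ζ = 0.3169: √(9.1K_p) = 2/(2·0.3169) = 3.155, so K_p = 9.955/9.1 = 1.09.

K_p = 1.09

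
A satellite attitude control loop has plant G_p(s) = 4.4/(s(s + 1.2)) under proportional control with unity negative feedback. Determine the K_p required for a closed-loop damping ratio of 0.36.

K_p = 0.631

Closed-loop characteristic equation: s² + 1.2s + K_p·4.4 = 0.
So ω_n = √(4.4K_p) and 2ζω_n = 1.2, giving ζ = 1.2/(2√(4.4K_p)).
Setting ζ = 0.36: √(4.4K_p) = 1.2/(2·0.36) = 1.667, so K_p = 2.778/4.4 = 0.631.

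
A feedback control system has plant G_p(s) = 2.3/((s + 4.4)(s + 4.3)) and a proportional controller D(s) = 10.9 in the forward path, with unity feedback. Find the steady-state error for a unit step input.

The loop is type 0. Static position error constant K_pos = D(0)·G_p(0) = 10.9·0.1216 = 1.325.
Steady-state error to a unit step: e_ss = 1/(1+K_pos) = 1/2.325 = 0.43.

0.43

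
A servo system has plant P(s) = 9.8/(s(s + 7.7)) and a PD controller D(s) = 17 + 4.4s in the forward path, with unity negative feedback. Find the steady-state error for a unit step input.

The open loop D(s)P(s) has a pole at the origin (type 1), so the static position error constant is infinite and e_ss = 1/(1+∞) = 0.

0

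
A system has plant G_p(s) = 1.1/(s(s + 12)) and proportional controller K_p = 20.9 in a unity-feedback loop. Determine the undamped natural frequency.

With unity feedback the closed-loop characteristic equation is s² + 12s + 20.9·1.1 = s² + 12s + 22.99 = 0.
So ω_n² = 22.99 ⇒ ω_n = 4.795 rad/s, and ζ = 12/(2ω_n) = 1.25.

ω_n = 4.79 rad/s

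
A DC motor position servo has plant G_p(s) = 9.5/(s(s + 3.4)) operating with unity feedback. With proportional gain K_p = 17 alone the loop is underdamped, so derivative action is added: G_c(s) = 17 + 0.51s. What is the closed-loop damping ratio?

Forward path: (17 + 0.51s)·9.5/(s(s+3.4)). The closed-loop characteristic equation is s² + (3.4 + 9.5·0.51)s + 9.5·17 = 0.
That is s² + 8.245s + 161.5 = 0, so ω_n = 12.71 rad/s and ζ = 8.245/(2·12.71) = 0.3244.

ζ = 0.324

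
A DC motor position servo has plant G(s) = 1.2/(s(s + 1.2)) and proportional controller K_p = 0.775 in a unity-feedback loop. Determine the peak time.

T_p = 4.16 s

The closed-loop denominator s² + 1.2s + 0.93 gives ω_n = √0.93 = 0.9644 and ζ = 1.2/(2ω_n) = 0.6222.
Damped frequency ω_d = ω_n√(1−ζ²) = 0.755 rad/s, so peak time T_p = π/ω_d = 4.16 s.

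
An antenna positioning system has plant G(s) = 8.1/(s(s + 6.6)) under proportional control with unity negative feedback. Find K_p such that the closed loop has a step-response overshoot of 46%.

From %OS = 100·exp(−πζ/√(1−ζ²)) = 46%, ζ = −ln(0.46)/√(π²+ln²(0.46)) = 0.24.
Characteristic equation s² + 6.6s + 8.1K_p = 0 gives ζ = 6.6/(2√(8.1K_p)).
Setting ζ = 0.24: √(8.1K_p) = 6.6/(2·0.24) = 13.75, so K_p = 189.1/8.1 = 23.3.

K_p = 23.3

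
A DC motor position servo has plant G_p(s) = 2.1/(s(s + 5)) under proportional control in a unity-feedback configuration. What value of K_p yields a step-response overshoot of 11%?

K_p = 9.01

From %OS = 100·exp(−πζ/√(1−ζ²)) = 11%, ζ = −ln(0.11)/√(π²+ln²(0.11)) = 0.5749.
Characteristic equation s² + 5s + 2.1K_p = 0 gives ζ = 5/(2√(2.1K_p)).
Setting ζ = 0.5749: √(2.1K_p) = 5/(2·0.5749) = 4.349, so K_p = 18.91/2.1 = 9.01.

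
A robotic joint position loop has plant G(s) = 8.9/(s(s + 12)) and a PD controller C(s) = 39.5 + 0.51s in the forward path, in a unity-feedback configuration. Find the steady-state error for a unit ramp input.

0.0341

The loop has one pole at the origin (type 1). Velocity error constant K_v = lim_{s→0} s·C(s)G(s) = 39.5·8.9/12 = 29.3.
Steady-state error to a unit ramp: e_ss = 1/K_v = 0.0341.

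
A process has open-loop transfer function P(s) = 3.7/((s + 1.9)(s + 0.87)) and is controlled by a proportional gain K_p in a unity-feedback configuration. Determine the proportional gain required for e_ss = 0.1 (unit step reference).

The loop is type 0, so e_ss(step) = 1/(1 + K_pos) with K_pos = K_p·P(0).
P(0) = 2.238. Require 1/(1 + K_p·2.238) = 0.1, so 1 + 2.238·K_p = 10.
K_p = (10 − 1)/2.238 = 4.02.

K_p = 4.02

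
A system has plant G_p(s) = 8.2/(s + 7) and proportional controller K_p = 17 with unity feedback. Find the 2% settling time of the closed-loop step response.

Closed-loop transfer function: T(s) = K_p·G_p(s)/(1 + K_p·G_p(s)) = 139.4/(s + 7 + 139.4) = 139.4/(s + 146.4).
Time constant τ = 1/146.4 = 0.006831 s, so the 2% settling time is about 4τ = 0.0273 s.

T_s ≈ 0.0273 s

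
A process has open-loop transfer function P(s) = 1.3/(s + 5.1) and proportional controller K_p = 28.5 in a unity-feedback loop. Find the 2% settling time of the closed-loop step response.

T_s ≈ 0.0949 s

Closed-loop transfer function: T(s) = K_p·P(s)/(1 + K_p·P(s)) = 37.05/(s + 5.1 + 37.05) = 37.05/(s + 42.15).
Time constant τ = 1/42.15 = 0.02372 s, so the 2% settling time is about 4τ = 0.0949 s.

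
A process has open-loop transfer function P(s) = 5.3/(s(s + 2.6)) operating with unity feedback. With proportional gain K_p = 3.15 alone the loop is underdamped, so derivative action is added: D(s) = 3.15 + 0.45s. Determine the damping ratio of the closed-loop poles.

ζ = 0.61

Forward path: (3.15 + 0.45s)·5.3/(s(s+2.6)). The closed-loop characteristic equation is s² + (2.6 + 5.3·0.45)s + 5.3·3.15 = 0.
That is s² + 4.985s + 16.7 = 0, so ω_n = 4.086 rad/s and ζ = 4.985/(2·4.086) = 0.61.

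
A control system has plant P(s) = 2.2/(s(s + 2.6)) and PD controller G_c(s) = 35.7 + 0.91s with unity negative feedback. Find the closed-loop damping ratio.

ζ = 0.26

Forward path: (35.7 + 0.91s)·2.2/(s(s+2.6)). The closed-loop characteristic equation is s² + (2.6 + 2.2·0.91)s + 2.2·35.7 = 0.
That is s² + 4.602s + 78.54 = 0, so ω_n = 8.862 rad/s and ζ = 4.602/(2·8.862) = 0.2596.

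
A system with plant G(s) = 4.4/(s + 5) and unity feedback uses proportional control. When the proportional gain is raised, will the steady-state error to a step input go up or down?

e_ss = 1/(1 + K_p·G(0)); a larger K_p raises the denominator, so e_ss decreases.

decrease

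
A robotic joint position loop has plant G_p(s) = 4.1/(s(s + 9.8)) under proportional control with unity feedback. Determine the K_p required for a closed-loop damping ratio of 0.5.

K_p = 23.4

Closed-loop characteristic equation: s² + 9.8s + K_p·4.1 = 0.
So ω_n = √(4.1K_p) and 2ζω_n = 9.8, giving ζ = 9.8/(2√(4.1K_p)).
Setting ζ = 0.5: √(4.1K_p) = 9.8/(2·0.5) = 9.8, so K_p = 96.04/4.1 = 23.4.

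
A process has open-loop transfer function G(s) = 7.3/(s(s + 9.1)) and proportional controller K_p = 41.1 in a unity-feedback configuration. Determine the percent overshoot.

42.5%

The closed-loop denominator s² + 9.1s + 300 gives ω_n = √300 = 17.32 and ζ = 9.1/(2ω_n) = 0.2627.
%OS = 100·exp(−πζ/√(1−ζ²)) = 100·exp(−π·0.2627/√0.931) = 42.5%.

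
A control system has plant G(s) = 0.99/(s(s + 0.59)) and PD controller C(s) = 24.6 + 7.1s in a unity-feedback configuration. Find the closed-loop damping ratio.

Forward path: (24.6 + 7.1s)·0.99/(s(s+0.59)). The closed-loop characteristic equation is s² + (0.59 + 0.99·7.1)s + 0.99·24.6 = 0.
That is s² + 7.619s + 24.35 = 0, so ω_n = 4.935 rad/s and ζ = 7.619/(2·4.935) = 0.7719.

ζ = 0.772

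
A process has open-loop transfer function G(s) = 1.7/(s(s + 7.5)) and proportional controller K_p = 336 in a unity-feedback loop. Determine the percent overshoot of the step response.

60.7%

The closed-loop denominator s² + 7.5s + 571.2 gives ω_n = √571.2 = 23.9 and ζ = 7.5/(2ω_n) = 0.1569.
%OS = 100·exp(−πζ/√(1−ζ²)) = 100·exp(−π·0.1569/√0.9754) = 60.7%.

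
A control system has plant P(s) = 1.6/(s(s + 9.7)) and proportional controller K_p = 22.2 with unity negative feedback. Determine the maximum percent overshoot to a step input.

From 1 + K_pP(s) = 0: s² + 9.7s + 35.52 = 0 ⇒ ω_n = 5.96, ζ = 0.8138.
%OS = 100·exp(−πζ/√(1−ζ²)) = 100·exp(−π·0.8138/√0.3378) = 1.23%.

1.23%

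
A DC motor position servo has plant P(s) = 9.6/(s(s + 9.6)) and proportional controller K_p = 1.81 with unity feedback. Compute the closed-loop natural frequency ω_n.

1 + K_p·P(s) = 0 gives s² + 9.6s + 17.38 = 0.
Matching s² + 2ζω_n s + ω_n²: ω_n = √17.38 = 4.168 rad/s and 2ζω_n = 9.6, so ζ = 9.6/(2·4.168) = 1.15.

ω_n = 4.17 rad/s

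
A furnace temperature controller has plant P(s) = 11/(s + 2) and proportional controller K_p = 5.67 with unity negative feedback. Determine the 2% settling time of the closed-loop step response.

Closed-loop transfer function: T(s) = K_p·P(s)/(1 + K_p·P(s)) = 62.37/(s + 2 + 62.37) = 62.37/(s + 64.37).
Time constant τ = 1/64.37 = 0.01554 s, so the 2% settling time is about 4τ = 0.0621 s.

T_s ≈ 0.0621 s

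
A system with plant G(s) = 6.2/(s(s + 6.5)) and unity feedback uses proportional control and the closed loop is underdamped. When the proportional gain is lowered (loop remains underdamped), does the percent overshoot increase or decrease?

decrease

ζ = 6.5/(2√(6.2K_p)) rises as K_p falls; higher damping means less overshoot.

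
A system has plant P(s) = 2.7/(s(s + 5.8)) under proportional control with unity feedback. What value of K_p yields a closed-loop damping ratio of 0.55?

K_p = 10.3

Closed-loop characteristic equation: s² + 5.8s + K_p·2.7 = 0.
So ω_n = √(2.7K_p) and 2ζω_n = 5.8, giving ζ = 5.8/(2√(2.7K_p)).
Setting ζ = 0.55: √(2.7K_p) = 5.8/(2·0.55) = 5.273, so K_p = 27.8/2.7 = 10.3.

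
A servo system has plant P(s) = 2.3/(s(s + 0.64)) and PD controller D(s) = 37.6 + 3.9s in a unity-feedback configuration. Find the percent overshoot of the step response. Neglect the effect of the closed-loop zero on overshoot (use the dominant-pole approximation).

15%

Forward path: (37.6 + 3.9s)·2.3/(s(s+0.64)). The closed-loop characteristic equation is s² + (0.64 + 2.3·3.9)s + 2.3·37.6 = 0.
That is s² + 9.61s + 86.48 = 0, so ω_n = 9.299 rad/s and ζ = 9.61/(2·9.299) = 0.5167.
%OS = 100·exp(−πζ/√(1−ζ²)) = 15%.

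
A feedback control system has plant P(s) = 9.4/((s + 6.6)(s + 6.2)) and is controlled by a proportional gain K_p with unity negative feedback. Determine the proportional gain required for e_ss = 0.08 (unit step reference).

K_p = 50.1

Steady-state error for a unit step on this type-0 loop is 1/(1 + K_p·P(0)).
P(0) = 0.2297. Require 1/(1 + K_p·0.2297) = 0.08, so 1 + 0.2297·K_p = 12.5.
K_p = (12.5 − 1)/0.2297 = 50.1.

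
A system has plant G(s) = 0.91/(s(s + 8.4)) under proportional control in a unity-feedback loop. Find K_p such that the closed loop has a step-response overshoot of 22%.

K_p = 103

From %OS = 100·exp(−πζ/√(1−ζ²)) = 22%, ζ = −ln(0.22)/√(π²+ln²(0.22)) = 0.4342.
Characteristic equation s² + 8.4s + 0.91K_p = 0 gives ζ = 8.4/(2√(0.91K_p)).
Setting ζ = 0.4342: √(0.91K_p) = 8.4/(2·0.4342) = 9.674, so K_p = 93.58/0.91 = 103.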